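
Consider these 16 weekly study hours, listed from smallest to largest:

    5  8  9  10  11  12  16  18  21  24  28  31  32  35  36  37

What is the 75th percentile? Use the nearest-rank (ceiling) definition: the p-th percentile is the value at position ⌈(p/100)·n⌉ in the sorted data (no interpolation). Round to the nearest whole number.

31

n = 16.
Position = ⌈75/100 · 16⌉ = ⌈12⌉ = 12.
The value at rank 12 is 31.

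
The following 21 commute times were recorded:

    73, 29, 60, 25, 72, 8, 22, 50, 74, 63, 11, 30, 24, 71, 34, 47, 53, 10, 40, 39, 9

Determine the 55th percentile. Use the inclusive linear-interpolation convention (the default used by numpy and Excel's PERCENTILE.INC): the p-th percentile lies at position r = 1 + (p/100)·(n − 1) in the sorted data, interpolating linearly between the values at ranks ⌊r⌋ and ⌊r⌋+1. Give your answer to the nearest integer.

40

Sorted: 8, 9, 10, 11, 22, 24, 25, 29, 30, 34, 39, 40, 47, 50, 53, 60, 63, 71, 72, 73, 74.
n = 21.
r = 1 + (55/100)·(21 − 1) = 1 + 11 = 12.
r is an integer, so P55 is the value at rank 12: 40.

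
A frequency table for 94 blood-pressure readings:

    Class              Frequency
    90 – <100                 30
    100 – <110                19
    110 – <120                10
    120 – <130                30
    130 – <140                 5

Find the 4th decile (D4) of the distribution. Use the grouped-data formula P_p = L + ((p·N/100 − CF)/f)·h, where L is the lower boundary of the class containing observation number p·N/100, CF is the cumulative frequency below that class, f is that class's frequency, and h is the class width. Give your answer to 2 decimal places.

N = 94; target position k = 40/100 · 94 = 37.6.
Cumulative frequencies: 30, 49, 59, 89, 94.
Observation 37.6 falls in the class 100 – <110.
L = 100, CF = 30, f = 19, h = 10.
P40 = 100 + ((37.6 − 30)/19)·10 = 100 + 4 = 104.

104.00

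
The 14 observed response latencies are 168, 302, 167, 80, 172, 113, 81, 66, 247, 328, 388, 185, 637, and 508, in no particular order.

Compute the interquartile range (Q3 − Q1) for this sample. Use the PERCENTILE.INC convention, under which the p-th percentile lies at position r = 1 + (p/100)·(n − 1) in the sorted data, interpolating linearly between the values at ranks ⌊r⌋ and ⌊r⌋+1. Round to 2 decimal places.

Sorted: 66, 80, 81, 113, 167, 168, 172, 185, 247, 302, 328, 388, 508, 637.
n = 14.
P25: r = 4.25; ranks 4–5 are 113, 167; interpolating gives 126.5.
P75: r = 10.75; ranks 10–11 are 302, 328; interpolating gives 321.5.
Difference: 321.5 − 126.5 = 195.

195.00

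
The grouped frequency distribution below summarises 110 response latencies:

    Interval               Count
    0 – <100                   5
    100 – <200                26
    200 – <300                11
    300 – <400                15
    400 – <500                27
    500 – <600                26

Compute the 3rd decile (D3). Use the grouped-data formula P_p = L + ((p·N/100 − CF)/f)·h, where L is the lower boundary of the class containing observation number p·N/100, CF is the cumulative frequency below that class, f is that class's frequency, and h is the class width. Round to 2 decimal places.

N = 110; target position k = 30/100 · 110 = 33.
Cumulative frequencies: 5, 31, 42, 57, 84, 110.
Observation 33 falls in the class 200 – <300.
L = 200, CF = 31, f = 11, h = 100.
P30 = 200 + ((33 − 31)/11)·100 = 200 + 18.1818 = 218.182.

218.18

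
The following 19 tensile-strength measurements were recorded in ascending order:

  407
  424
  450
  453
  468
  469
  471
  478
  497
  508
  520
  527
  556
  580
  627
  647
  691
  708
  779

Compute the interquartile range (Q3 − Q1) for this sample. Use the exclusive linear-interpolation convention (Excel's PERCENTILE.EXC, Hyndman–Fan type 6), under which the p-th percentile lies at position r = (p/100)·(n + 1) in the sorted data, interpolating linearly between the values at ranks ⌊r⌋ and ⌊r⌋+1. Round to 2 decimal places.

159.00

n = 19.
P25: r = 5 (integer) → 468.
P75: r = 15 (integer) → 627.
Difference: 627 − 468 = 159.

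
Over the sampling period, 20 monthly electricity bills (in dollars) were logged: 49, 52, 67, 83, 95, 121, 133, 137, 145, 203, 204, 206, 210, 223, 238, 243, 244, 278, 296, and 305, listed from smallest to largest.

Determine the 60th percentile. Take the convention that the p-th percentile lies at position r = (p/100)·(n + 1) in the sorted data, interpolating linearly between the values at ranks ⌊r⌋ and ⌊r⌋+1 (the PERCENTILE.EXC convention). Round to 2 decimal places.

208.40

n = 20.
r = (60/100)·(20 + 1) = 12.6.
Rank 12 is 206 and rank 13 is 210.
Interpolate: 206 + 0.6·(210 − 206) = 206 + 0.6·4 = 208.4.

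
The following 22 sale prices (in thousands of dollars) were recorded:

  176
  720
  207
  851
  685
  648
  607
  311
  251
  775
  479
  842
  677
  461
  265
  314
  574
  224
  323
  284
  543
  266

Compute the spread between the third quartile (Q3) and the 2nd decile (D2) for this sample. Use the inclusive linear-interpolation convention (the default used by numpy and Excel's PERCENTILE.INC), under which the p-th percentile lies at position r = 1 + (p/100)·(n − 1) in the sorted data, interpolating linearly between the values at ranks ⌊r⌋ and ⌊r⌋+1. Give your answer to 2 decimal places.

Sorted: 176, 207, 224, 251, 265, 266, 284, 311, 314, 323, 461, 479, 543, 574, 607, 648, 677, 685, 720, 775, 842, 851.
n = 22.
P20: r = 5.2; ranks 5–6 are 265, 266; interpolating gives 265.2.
P75: r = 16.75; ranks 16–17 are 648, 677; interpolating gives 669.75.
Difference: 669.75 − 265.2 = 404.55.

404.55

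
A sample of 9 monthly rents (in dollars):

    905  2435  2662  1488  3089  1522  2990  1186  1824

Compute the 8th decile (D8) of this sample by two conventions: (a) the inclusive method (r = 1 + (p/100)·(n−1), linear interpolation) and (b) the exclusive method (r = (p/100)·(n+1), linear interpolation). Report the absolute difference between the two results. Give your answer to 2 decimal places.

196.80

Sorted: 905, 1186, 1488, 1522, 1824, 2435, 2662, 2990, 3089.
n = 9.
(a) r = 7.4; between ranks 7 (2662) and 8 (2990): 2793.2.
(b) r = 8 → value at rank 8 = 2990.
|2793.2 − 2990| = 196.8.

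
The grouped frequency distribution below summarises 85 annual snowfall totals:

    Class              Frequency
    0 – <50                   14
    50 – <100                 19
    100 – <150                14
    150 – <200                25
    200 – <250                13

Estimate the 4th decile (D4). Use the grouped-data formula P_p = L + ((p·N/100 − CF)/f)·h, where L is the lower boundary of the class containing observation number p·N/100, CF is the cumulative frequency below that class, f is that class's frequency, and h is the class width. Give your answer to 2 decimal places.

N = 85; target position k = 40/100 · 85 = 34.
Cumulative frequencies: 14, 33, 47, 72, 85.
Observation 34 falls in the class 100 – <150.
L = 100, CF = 33, f = 14, h = 50.
P40 = 100 + ((34 − 33)/14)·50 = 100 + 3.57143 = 103.571.

103.57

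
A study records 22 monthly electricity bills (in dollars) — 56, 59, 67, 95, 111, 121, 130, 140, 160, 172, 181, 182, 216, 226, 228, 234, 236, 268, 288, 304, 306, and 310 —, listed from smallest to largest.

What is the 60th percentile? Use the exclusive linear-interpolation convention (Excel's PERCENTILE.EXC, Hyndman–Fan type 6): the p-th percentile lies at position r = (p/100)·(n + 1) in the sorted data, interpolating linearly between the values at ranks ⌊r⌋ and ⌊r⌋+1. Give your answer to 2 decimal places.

n = 22.
r = (60/100)·(22 + 1) = 13.8.
Rank 13 is 216 and rank 14 is 226.
Interpolate: 216 + 0.8·(226 − 216) = 216 + 0.8·10 = 224.

224.00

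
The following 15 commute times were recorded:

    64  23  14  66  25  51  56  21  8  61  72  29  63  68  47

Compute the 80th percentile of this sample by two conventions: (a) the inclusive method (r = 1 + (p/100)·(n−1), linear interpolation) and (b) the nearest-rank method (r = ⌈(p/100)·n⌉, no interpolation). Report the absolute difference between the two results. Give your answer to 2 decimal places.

0.40

Sorted: 8, 14, 21, 23, 25, 29, 47, 51, 56, 61, 63, 64, 66, 68, 72.
n = 15.
(a) r = 12.2; between ranks 12 (64) and 13 (66): 64.4.
(b) the nearest-rank method: rank 12 → 64.
|64.4 − 64| = 0.4.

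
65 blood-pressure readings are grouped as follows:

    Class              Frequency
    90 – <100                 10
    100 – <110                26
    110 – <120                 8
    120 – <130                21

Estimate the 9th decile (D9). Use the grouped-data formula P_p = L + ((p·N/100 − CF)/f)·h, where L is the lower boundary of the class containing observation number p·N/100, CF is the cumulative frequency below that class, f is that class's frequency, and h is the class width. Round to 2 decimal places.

N = 65; target position k = 90/100 · 65 = 58.5.
Cumulative frequencies: 10, 36, 44, 65.
Observation 58.5 falls in the class 120 – <130.
L = 120, CF = 44, f = 21, h = 10.
P90 = 120 + ((58.5 − 44)/21)·10 = 120 + 6.90476 = 126.905.

126.90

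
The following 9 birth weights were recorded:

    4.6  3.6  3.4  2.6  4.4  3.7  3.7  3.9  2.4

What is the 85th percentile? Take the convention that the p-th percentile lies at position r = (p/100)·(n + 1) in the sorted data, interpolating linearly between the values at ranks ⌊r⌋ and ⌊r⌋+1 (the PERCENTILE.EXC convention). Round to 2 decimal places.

Sorted: 2.4, 2.6, 3.4, 3.6, 3.7, 3.7, 3.9, 4.4, 4.6.
n = 9.
r = (85/100)·(9 + 1) = 8.5.
Rank 8 is 4.4 and rank 9 is 4.6.
Interpolate: 4.4 + 0.5·(4.6 − 4.4) = 4.4 + 0.5·0.2 = 4.5.

4.50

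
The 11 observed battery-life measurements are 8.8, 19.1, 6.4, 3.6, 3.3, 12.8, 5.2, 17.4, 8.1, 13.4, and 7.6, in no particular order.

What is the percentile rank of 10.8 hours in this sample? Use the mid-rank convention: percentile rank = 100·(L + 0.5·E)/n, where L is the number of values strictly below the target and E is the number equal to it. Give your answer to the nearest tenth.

63.6

Sorted: 3.3, 3.6, 5.2, 6.4, 7.6, 8.1, 8.8, 12.8, 13.4, 17.4, 19.1.
Count below 10.8: L = 7; count equal: E = 0; n = 11.
Percentile rank = 100·(7 + 0.5·0)/11 = 100·7/11 = 63.64.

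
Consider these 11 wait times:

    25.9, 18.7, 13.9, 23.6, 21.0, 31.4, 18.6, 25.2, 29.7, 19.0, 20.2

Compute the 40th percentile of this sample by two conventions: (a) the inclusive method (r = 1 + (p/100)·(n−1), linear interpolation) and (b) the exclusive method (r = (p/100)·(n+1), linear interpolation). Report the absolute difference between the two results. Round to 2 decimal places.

0.24

Sorted: 13.9, 18.6, 18.7, 19.0, 20.2, 21.0, 23.6, 25.2, 25.9, 29.7, 31.4.
n = 11.
(a) r = 5 → value at rank 5 = 20.2.
(b) r = 4.8; between ranks 4 (19.0) and 5 (20.2): 19.96.
|20.2 − 19.96| = 0.24.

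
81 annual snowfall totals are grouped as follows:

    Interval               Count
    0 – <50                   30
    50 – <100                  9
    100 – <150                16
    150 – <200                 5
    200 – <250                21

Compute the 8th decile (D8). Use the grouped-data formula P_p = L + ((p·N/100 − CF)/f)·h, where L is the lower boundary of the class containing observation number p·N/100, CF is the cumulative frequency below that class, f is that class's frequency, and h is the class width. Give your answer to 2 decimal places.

211.43

N = 81; target position k = 80/100 · 81 = 64.8.
Cumulative frequencies: 30, 39, 55, 60, 81.
Observation 64.8 falls in the class 200 – <250.
L = 200, CF = 60, f = 21, h = 50.
P80 = 200 + ((64.8 − 60)/21)·50 = 200 + 11.4286 = 211.429.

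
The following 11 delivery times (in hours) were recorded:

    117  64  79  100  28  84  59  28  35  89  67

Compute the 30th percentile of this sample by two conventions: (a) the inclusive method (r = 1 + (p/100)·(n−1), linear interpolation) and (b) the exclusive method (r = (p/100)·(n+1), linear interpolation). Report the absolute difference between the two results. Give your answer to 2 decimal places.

Sorted: 28, 28, 35, 59, 64, 67, 79, 84, 89, 100, 117.
n = 11.
(a) r = 4 → value at rank 4 = 59.
(b) r = 3.6; between ranks 3 (35) and 4 (59): 49.4.
|59 − 49.4| = 9.6.

9.60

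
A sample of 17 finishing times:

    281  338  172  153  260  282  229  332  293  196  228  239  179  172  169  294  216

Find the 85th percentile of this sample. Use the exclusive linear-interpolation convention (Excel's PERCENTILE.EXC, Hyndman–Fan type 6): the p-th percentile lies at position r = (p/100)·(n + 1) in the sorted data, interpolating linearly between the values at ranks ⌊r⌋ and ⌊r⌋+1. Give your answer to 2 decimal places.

305.40

Sorted: 153, 169, 172, 172, 179, 196, 216, 228, 229, 239, 260, 281, 282, 293, 294, 332, 338.
n = 17.
r = (85/100)·(17 + 1) = 15.3.
Rank 15 is 294 and rank 16 is 332.
Interpolate: 294 + 0.3·(332 − 294) = 294 + 0.3·38 = 305.4.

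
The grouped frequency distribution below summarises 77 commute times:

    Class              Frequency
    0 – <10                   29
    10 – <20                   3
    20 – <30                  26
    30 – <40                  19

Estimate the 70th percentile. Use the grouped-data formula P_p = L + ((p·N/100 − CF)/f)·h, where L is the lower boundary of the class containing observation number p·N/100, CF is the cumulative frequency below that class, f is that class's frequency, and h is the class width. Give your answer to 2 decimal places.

28.42

N = 77; target position k = 70/100 · 77 = 53.9.
Cumulative frequencies: 29, 32, 58, 77.
Observation 53.9 falls in the class 20 – <30.
L = 20, CF = 32, f = 26, h = 10.
P70 = 20 + ((53.9 − 32)/26)·10 = 20 + 8.42308 = 28.4231.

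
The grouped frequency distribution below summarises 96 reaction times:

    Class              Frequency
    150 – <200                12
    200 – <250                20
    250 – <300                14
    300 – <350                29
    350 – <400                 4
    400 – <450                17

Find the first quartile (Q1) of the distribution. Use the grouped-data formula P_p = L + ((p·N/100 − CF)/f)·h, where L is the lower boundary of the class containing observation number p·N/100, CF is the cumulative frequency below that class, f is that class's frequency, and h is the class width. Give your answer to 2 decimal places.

230.00

N = 96; target position k = 25/100 · 96 = 24.
Cumulative frequencies: 12, 32, 46, 75, 79, 96.
Observation 24 falls in the class 200 – <250.
L = 200, CF = 12, f = 20, h = 50.
P25 = 200 + ((24 − 12)/20)·50 = 200 + 30 = 230.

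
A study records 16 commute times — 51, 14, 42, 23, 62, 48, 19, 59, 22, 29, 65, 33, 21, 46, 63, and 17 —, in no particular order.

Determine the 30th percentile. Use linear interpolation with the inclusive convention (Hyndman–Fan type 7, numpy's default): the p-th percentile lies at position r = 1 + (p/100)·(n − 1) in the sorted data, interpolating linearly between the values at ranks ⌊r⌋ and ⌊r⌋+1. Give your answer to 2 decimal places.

Sorted: 14, 17, 19, 21, 22, 23, 29, 33, 42, 46, 48, 51, 59, 62, 63, 65.
n = 16.
r = 1 + (30/100)·(16 − 1) = 1 + 4.5 = 5.5.
Rank 5 is 22 and rank 6 is 23.
Interpolate: 22 + 0.5·(23 − 22) = 22 + 0.5·1 = 22.5.

22.50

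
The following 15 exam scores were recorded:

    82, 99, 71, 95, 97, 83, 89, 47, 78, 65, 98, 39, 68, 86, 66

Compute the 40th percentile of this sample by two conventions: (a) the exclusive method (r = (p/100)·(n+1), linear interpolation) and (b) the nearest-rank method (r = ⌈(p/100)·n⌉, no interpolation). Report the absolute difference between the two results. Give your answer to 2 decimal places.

2.80

Sorted: 39, 47, 65, 66, 68, 71, 78, 82, 83, 86, 89, 95, 97, 98, 99.
n = 15.
(a) r = 6.4; between ranks 6 (71) and 7 (78): 73.8.
(b) the nearest-rank method: rank 6 → 71.
|73.8 − 71| = 2.8.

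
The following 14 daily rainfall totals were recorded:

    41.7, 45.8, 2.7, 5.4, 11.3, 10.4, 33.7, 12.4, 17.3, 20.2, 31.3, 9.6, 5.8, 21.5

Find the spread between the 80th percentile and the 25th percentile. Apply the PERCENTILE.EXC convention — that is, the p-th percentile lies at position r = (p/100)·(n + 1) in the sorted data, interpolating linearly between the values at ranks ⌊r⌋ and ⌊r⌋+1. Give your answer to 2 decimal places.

25.05

Sorted: 2.7, 5.4, 5.8, 9.6, 10.4, 11.3, 12.4, 17.3, 20.2, 21.5, 31.3, 33.7, 41.7, 45.8.
n = 14.
P25: r = 3.75; ranks 3–4 are 5.8, 9.6; interpolating gives 8.65.
P80: r = 12 (integer) → 33.7.
Difference: 33.7 − 8.65 = 25.05.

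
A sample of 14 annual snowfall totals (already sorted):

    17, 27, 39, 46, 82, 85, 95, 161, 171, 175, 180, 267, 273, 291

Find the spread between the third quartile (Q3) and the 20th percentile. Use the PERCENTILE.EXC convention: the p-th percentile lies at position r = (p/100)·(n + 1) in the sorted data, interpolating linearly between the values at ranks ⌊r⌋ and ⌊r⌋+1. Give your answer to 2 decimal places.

162.75

n = 14.
P20: r = 3 (integer) → 39.
P75: r = 11.25; ranks 11–12 are 180, 267; interpolating gives 201.75.
Difference: 201.75 − 39 = 162.75.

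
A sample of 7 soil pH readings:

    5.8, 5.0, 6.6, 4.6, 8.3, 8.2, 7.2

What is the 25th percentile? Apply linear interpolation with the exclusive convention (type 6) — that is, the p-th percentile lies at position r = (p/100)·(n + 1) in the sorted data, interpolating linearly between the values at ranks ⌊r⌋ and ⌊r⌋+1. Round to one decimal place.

Sorted: 4.6, 5.0, 5.8, 6.6, 7.2, 8.2, 8.3.
n = 7.
r = (25/100)·(7 + 1) = 2.
r is an integer, so P25 is the value at rank 2: 5.0.

5.0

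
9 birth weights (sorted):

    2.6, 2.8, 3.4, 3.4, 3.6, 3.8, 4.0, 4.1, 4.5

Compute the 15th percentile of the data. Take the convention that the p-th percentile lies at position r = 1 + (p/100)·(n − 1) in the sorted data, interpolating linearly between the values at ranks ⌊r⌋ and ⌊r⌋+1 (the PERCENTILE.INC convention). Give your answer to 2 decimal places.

n = 9.
r = 1 + (15/100)·(9 − 1) = 1 + 1.2 = 2.2.
Rank 2 is 2.8 and rank 3 is 3.4.
Interpolate: 2.8 + 0.2·(3.4 − 2.8) = 2.8 + 0.2·0.6 = 2.92.

2.92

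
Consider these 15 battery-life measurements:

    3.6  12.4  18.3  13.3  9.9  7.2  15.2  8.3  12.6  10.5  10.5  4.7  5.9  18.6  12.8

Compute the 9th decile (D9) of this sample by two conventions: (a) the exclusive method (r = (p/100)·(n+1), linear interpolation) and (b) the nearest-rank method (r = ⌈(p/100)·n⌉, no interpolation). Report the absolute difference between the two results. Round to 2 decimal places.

Sorted: 3.6, 4.7, 5.9, 7.2, 8.3, 9.9, 10.5, 10.5, 12.4, 12.6, 12.8, 13.3, 15.2, 18.3, 18.6.
n = 15.
(a) r = 14.4; between ranks 14 (18.3) and 15 (18.6): 18.42.
(b) the nearest-rank method: rank 14 → 18.3.
|18.42 − 18.3| = 0.12.

0.12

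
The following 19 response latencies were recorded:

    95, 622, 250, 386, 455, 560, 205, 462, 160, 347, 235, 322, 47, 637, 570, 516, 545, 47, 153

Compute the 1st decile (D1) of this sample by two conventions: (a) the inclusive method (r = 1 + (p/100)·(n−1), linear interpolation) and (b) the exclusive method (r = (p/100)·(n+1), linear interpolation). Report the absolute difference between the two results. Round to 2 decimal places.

Sorted: 47, 47, 95, 153, 160, 205, 235, 250, 322, 347, 386, 455, 462, 516, 545, 560, 570, 622, 637.
n = 19.
(a) r = 2.8; between ranks 2 (47) and 3 (95): 85.4.
(b) r = 2 → value at rank 2 = 47.
|85.4 − 47| = 38.4.

38.40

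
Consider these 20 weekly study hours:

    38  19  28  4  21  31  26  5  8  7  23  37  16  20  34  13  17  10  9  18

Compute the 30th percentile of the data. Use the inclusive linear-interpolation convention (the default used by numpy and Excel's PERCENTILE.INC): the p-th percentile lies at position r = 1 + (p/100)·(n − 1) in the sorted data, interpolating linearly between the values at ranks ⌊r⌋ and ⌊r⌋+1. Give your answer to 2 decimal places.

12.10

Sorted: 4, 5, 7, 8, 9, 10, 13, 16, 17, 18, 19, 20, 21, 23, 26, 28, 31, 34, 37, 38.
n = 20.
r = 1 + (30/100)·(20 − 1) = 1 + 5.7 = 6.7.
Rank 6 is 10 and rank 7 is 13.
Interpolate: 10 + 0.7·(13 − 10) = 10 + 0.7·3 = 12.1.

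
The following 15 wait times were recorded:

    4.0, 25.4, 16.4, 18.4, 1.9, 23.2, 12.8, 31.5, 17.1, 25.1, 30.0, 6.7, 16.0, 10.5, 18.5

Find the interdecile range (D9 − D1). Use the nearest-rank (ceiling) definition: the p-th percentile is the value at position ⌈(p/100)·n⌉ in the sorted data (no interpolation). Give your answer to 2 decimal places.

Sorted: 1.9, 4.0, 6.7, 10.5, 12.8, 16.0, 16.4, 17.1, 18.4, 18.5, 23.2, 25.1, 25.4, 30.0, 31.5.
n = 15.
P10: rank ⌈10/100·15⌉ = 2 → 4.
P90: rank ⌈90/100·15⌉ = 14 → 30.
Difference: 30 − 4 = 26.

26.00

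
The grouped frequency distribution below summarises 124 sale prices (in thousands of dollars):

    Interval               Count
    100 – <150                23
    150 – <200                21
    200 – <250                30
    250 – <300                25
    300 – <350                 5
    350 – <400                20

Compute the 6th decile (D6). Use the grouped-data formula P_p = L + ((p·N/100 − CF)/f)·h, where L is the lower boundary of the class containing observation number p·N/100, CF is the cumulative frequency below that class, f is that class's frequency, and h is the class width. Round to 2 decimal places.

250.80

N = 124; target position k = 60/100 · 124 = 74.4.
Cumulative frequencies: 23, 44, 74, 99, 104, 124.
Observation 74.4 falls in the class 250 – <300.
L = 250, CF = 74, f = 25, h = 50.
P60 = 250 + ((74.4 − 74)/25)·50 = 250 + 0.8 = 250.8.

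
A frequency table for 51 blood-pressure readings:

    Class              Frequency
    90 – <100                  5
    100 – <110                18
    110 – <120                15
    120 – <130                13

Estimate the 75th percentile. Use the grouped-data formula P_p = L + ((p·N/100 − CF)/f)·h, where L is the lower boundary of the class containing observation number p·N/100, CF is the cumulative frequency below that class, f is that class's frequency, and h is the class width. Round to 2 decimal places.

N = 51; target position k = 75/100 · 51 = 38.25.
Cumulative frequencies: 5, 23, 38, 51.
Observation 38.25 falls in the class 120 – <130.
L = 120, CF = 38, f = 13, h = 10.
P75 = 120 + ((38.25 − 38)/13)·10 = 120 + 0.192308 = 120.192.

120.19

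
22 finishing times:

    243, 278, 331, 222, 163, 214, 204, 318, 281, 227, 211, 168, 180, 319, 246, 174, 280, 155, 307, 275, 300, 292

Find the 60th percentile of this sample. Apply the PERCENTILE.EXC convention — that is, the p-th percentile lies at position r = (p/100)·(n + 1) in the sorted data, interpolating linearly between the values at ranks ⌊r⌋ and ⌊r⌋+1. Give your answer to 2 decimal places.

277.40

Sorted: 155, 163, 168, 174, 180, 204, 211, 214, 222, 227, 243, 246, 275, 278, 280, 281, 292, 300, 307, 318, 319, 331.
n = 22.
r = (60/100)·(22 + 1) = 13.8.
Rank 13 is 275 and rank 14 is 278.
Interpolate: 275 + 0.8·(278 − 275) = 275 + 0.8·3 = 277.4.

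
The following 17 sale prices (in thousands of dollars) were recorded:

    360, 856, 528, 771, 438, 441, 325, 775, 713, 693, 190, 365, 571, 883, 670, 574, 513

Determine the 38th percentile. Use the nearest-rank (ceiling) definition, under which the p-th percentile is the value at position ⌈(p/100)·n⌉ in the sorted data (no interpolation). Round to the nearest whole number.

513

Sorted: 190, 325, 360, 365, 438, 441, 513, 528, 571, 574, 670, 693, 713, 771, 775, 856, 883.
n = 17.
Position = ⌈38/100 · 17⌉ = ⌈6.46⌉ = 7.
The value at rank 7 is 513.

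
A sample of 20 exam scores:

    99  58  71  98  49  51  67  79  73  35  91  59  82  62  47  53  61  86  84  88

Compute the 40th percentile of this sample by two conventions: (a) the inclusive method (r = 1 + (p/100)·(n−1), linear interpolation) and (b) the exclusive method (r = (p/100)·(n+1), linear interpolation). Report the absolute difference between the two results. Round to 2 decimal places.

Sorted: 35, 47, 49, 51, 53, 58, 59, 61, 62, 67, 71, 73, 79, 82, 84, 86, 88, 91, 98, 99.
n = 20.
(a) r = 8.6; between ranks 8 (61) and 9 (62): 61.6.
(b) r = 8.4; between ranks 8 (61) and 9 (62): 61.4.
|61.6 − 61.4| = 0.2.

0.20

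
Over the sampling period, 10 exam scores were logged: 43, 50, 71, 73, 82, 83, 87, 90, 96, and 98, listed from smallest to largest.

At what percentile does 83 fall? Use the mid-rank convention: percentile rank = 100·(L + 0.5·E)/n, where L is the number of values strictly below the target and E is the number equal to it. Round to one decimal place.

55.0

Count below 83: L = 5; count equal: E = 1; n = 10.
Percentile rank = 100·(5 + 0.5·1)/10 = 100·5.5/10 = 55.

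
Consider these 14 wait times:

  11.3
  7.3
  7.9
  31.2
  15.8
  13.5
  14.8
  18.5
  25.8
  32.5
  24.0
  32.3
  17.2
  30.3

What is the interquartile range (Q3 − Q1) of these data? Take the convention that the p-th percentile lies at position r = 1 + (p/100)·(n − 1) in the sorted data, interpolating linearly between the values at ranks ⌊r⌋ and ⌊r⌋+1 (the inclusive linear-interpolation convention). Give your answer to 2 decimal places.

15.35

Sorted: 7.3, 7.9, 11.3, 13.5, 14.8, 15.8, 17.2, 18.5, 24.0, 25.8, 30.3, 31.2, 32.3, 32.5.
n = 14.
P25: r = 4.25; ranks 4–5 are 13.5, 14.8; interpolating gives 13.825.
P75: r = 10.75; ranks 10–11 are 25.8, 30.3; interpolating gives 29.175.
Difference: 29.175 − 13.825 = 15.35.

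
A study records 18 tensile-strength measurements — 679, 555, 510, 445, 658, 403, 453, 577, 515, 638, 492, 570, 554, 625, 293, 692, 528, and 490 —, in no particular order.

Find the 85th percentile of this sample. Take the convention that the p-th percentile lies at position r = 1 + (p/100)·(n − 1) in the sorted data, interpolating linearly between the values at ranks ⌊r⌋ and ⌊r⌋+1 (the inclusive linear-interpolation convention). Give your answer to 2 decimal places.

647.00

Sorted: 293, 403, 445, 453, 490, 492, 510, 515, 528, 554, 555, 570, 577, 625, 638, 658, 679, 692.
n = 18.
r = 1 + (85/100)·(18 − 1) = 1 + 14.45 = 15.45.
Rank 15 is 638 and rank 16 is 658.
Interpolate: 638 + 0.45·(658 − 638) = 638 + 0.45·20 = 647.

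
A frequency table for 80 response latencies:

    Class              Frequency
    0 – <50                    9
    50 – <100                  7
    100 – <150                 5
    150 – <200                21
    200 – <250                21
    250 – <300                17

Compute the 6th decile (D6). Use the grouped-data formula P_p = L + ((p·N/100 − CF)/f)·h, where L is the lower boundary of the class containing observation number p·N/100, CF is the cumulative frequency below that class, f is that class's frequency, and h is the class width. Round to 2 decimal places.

N = 80; target position k = 60/100 · 80 = 48.
Cumulative frequencies: 9, 16, 21, 42, 63, 80.
Observation 48 falls in the class 200 – <250.
L = 200, CF = 42, f = 21, h = 50.
P60 = 200 + ((48 − 42)/21)·50 = 200 + 14.2857 = 214.286.

214.29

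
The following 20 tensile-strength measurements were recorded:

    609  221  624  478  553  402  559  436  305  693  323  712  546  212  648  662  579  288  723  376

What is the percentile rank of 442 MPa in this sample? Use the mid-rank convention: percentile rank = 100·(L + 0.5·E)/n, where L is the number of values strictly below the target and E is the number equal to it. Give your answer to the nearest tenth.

Sorted: 212, 221, 288, 305, 323, 376, 402, 436, 478, 546, 553, 559, 579, 609, 624, 648, 662, 693, 712, 723.
Count below 442: L = 8; count equal: E = 0; n = 20.
Percentile rank = 100·(8 + 0.5·0)/20 = 100·8/20 = 40.

40.0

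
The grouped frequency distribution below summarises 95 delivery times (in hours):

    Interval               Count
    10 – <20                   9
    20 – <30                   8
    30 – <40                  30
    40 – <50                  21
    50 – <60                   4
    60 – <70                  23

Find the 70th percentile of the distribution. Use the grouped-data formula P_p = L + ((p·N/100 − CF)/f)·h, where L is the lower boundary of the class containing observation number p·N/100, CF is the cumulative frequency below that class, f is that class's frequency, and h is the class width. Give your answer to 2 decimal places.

49.29

N = 95; target position k = 70/100 · 95 = 66.5.
Cumulative frequencies: 9, 17, 47, 68, 72, 95.
Observation 66.5 falls in the class 40 – <50.
L = 40, CF = 47, f = 21, h = 10.
P70 = 40 + ((66.5 − 47)/21)·10 = 40 + 9.28571 = 49.2857.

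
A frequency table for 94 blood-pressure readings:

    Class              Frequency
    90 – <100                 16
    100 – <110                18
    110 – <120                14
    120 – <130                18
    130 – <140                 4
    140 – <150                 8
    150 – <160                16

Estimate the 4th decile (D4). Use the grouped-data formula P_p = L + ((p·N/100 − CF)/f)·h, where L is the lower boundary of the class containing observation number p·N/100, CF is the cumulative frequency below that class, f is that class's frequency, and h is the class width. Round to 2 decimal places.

112.57

N = 94; target position k = 40/100 · 94 = 37.6.
Cumulative frequencies: 16, 34, 48, 66, 70, 78, 94.
Observation 37.6 falls in the class 110 – <120.
L = 110, CF = 34, f = 14, h = 10.
P40 = 110 + ((37.6 − 34)/14)·10 = 110 + 2.57143 = 112.571.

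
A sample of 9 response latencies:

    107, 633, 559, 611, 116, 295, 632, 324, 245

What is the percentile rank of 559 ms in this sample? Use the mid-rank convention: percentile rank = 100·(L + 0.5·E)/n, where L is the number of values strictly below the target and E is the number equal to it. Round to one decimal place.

61.1

Sorted: 107, 116, 245, 295, 324, 559, 611, 632, 633.
Count below 559: L = 5; count equal: E = 1; n = 9.
Percentile rank = 100·(5 + 0.5·1)/9 = 100·5.5/9 = 61.11.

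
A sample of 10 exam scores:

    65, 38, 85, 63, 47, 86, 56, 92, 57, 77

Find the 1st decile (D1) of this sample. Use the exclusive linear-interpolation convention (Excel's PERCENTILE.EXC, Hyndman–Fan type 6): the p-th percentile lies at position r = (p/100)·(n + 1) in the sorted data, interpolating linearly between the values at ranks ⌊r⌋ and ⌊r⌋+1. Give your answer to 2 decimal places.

Sorted: 38, 47, 56, 57, 63, 65, 77, 85, 86, 92.
n = 10.
r = (10/100)·(10 + 1) = 1.1.
Rank 1 is 38 and rank 2 is 47.
Interpolate: 38 + 0.1·(47 − 38) = 38 + 0.1·9 = 38.9.

38.90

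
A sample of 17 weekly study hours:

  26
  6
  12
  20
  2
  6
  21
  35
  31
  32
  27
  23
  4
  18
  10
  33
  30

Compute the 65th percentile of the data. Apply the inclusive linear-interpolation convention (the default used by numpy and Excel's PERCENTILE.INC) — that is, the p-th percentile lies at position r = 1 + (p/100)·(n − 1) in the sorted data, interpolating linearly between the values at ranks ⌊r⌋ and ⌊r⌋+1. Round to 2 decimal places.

Sorted: 2, 4, 6, 6, 10, 12, 18, 20, 21, 23, 26, 27, 30, 31, 32, 33, 35.
n = 17.
r = 1 + (65/100)·(17 − 1) = 1 + 10.4 = 11.4.
Rank 11 is 26 and rank 12 is 27.
Interpolate: 26 + 0.4·(27 − 26) = 26 + 0.4·1 = 26.4.

26.40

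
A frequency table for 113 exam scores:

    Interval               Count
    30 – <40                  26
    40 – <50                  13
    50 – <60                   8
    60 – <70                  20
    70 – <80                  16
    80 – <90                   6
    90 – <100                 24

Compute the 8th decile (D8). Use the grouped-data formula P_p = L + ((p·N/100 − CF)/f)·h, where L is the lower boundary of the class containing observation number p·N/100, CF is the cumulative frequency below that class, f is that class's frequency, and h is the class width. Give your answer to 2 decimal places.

90.58

N = 113; target position k = 80/100 · 113 = 90.4.
Cumulative frequencies: 26, 39, 47, 67, 83, 89, 113.
Observation 90.4 falls in the class 90 – <100.
L = 90, CF = 89, f = 24, h = 10.
P80 = 90 + ((90.4 − 89)/24)·10 = 90 + 0.583333 = 90.5833.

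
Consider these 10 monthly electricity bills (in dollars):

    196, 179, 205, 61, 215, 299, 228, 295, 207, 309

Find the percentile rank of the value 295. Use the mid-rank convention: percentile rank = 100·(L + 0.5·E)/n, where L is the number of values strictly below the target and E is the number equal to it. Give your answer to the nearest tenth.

75.0

Sorted: 61, 179, 196, 205, 207, 215, 228, 295, 299, 309.
Count below 295: L = 7; count equal: E = 1; n = 10.
Percentile rank = 100·(7 + 0.5·1)/10 = 100·7.5/10 = 75.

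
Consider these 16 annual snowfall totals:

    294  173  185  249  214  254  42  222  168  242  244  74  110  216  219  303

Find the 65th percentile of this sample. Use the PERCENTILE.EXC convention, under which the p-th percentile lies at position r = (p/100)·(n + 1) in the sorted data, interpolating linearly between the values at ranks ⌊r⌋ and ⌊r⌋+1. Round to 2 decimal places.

Sorted: 42, 74, 110, 168, 173, 185, 214, 216, 219, 222, 242, 244, 249, 254, 294, 303.
n = 16.
r = (65/100)·(16 + 1) = 11.05.
Rank 11 is 242 and rank 12 is 244.
Interpolate: 242 + 0.05·(244 − 242) = 242 + 0.05·2 = 242.1.

242.10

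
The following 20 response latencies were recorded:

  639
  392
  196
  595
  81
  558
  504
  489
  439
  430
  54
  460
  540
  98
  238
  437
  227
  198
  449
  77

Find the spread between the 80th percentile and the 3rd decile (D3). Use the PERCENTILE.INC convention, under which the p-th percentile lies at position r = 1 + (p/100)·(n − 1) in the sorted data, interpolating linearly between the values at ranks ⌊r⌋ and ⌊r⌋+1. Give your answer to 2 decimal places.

292.90

Sorted: 54, 77, 81, 98, 196, 198, 227, 238, 392, 430, 437, 439, 449, 460, 489, 504, 540, 558, 595, 639.
n = 20.
P30: r = 6.7; ranks 6–7 are 198, 227; interpolating gives 218.3.
P80: r = 16.2; ranks 16–17 are 504, 540; interpolating gives 511.2.
Difference: 511.2 − 218.3 = 292.9.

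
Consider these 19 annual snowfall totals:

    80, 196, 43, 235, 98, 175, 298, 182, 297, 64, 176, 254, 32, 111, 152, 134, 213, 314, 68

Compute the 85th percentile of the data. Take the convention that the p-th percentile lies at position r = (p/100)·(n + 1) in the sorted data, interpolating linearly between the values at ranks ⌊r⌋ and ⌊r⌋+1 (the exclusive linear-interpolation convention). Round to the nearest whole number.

Sorted: 32, 43, 64, 68, 80, 98, 111, 134, 152, 175, 176, 182, 196, 213, 235, 254, 297, 298, 314.
n = 19.
r = (85/100)·(19 + 1) = 17.
r is an integer, so P85 is the value at rank 17: 297.

297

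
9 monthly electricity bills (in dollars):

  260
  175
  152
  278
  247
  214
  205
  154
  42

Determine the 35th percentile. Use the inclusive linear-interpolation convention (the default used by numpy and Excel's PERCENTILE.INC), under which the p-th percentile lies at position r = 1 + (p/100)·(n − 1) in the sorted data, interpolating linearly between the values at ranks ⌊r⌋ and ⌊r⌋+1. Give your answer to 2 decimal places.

170.80

Sorted: 42, 152, 154, 175, 205, 214, 247, 260, 278.
n = 9.
r = 1 + (35/100)·(9 − 1) = 1 + 2.8 = 3.8.
Rank 3 is 154 and rank 4 is 175.
Interpolate: 154 + 0.8·(175 − 154) = 154 + 0.8·21 = 170.8.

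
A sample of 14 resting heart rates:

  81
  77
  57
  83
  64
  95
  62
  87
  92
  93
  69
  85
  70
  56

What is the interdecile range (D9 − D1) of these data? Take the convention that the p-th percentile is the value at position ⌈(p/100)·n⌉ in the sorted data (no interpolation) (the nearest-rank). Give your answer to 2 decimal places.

Sorted: 56, 57, 62, 64, 69, 70, 77, 81, 83, 85, 87, 92, 93, 95.
n = 14.
P10: rank ⌈10/100·14⌉ = 2 → 57.
P90: rank ⌈90/100·14⌉ = 13 → 93.
Difference: 93 − 57 = 36.

36.00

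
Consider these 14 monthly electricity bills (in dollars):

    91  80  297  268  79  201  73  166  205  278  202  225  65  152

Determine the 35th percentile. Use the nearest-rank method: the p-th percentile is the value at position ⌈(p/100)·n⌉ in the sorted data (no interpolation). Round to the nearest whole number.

91

Sorted: 65, 73, 79, 80, 91, 152, 166, 201, 202, 205, 225, 268, 278, 297.
n = 14.
Position = ⌈35/100 · 14⌉ = ⌈4.9⌉ = 5.
The value at rank 5 is 91.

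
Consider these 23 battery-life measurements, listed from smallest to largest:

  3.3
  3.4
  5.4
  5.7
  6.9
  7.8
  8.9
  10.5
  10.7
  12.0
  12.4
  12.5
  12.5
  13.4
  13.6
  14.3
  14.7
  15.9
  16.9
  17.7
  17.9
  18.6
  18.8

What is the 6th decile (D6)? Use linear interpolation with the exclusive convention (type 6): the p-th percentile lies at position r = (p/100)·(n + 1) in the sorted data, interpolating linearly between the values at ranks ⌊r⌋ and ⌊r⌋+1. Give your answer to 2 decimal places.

13.48

n = 23.
r = (60/100)·(23 + 1) = 14.4.
Rank 14 is 13.4 and rank 15 is 13.6.
Interpolate: 13.4 + 0.4·(13.6 − 13.4) = 13.4 + 0.4·0.2 = 13.48.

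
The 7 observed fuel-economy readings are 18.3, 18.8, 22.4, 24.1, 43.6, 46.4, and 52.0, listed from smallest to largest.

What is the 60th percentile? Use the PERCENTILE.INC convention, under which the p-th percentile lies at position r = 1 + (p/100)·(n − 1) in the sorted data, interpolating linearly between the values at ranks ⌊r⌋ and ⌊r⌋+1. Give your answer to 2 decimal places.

n = 7.
r = 1 + (60/100)·(7 − 1) = 1 + 3.6 = 4.6.
Rank 4 is 24.1 and rank 5 is 43.6.
Interpolate: 24.1 + 0.6·(43.6 − 24.1) = 24.1 + 0.6·19.5 = 35.8.

35.80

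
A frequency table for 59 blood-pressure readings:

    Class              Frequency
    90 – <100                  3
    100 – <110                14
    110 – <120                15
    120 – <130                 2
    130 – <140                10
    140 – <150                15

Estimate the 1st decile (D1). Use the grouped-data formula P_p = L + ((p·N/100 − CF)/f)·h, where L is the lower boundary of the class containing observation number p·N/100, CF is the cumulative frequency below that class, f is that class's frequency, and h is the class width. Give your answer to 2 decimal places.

N = 59; target position k = 10/100 · 59 = 5.9.
Cumulative frequencies: 3, 17, 32, 34, 44, 59.
Observation 5.9 falls in the class 100 – <110.
L = 100, CF = 3, f = 14, h = 10.
P10 = 100 + ((5.9 − 3)/14)·10 = 100 + 2.07143 = 102.071.

102.07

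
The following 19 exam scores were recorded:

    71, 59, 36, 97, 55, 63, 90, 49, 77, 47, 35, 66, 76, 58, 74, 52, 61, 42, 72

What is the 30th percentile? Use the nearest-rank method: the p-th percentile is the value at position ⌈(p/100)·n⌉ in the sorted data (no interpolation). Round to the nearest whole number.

52

Sorted: 35, 36, 42, 47, 49, 52, 55, 58, 59, 61, 63, 66, 71, 72, 74, 76, 77, 90, 97.
n = 19.
Position = ⌈30/100 · 19⌉ = ⌈5.7⌉ = 6.
The value at rank 6 is 52.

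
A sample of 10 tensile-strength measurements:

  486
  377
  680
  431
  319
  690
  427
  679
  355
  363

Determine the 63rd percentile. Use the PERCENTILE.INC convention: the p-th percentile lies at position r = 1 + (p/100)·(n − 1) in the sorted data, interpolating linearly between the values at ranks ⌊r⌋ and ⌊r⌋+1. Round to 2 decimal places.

Sorted: 319, 355, 363, 377, 427, 431, 486, 679, 680, 690.
n = 10.
r = 1 + (63/100)·(10 − 1) = 1 + 5.67 = 6.67.
Rank 6 is 431 and rank 7 is 486.
Interpolate: 431 + 0.67·(486 − 431) = 431 + 0.67·55 = 467.85.

467.85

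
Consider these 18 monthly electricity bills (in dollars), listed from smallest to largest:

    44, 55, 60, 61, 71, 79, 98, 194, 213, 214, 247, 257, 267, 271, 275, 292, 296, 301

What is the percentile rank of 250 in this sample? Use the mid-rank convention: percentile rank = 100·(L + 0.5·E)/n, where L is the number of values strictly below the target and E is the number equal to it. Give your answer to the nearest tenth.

Count below 250: L = 11; count equal: E = 0; n = 18.
Percentile rank = 100·(11 + 0.5·0)/18 = 100·11/18 = 61.11.

61.1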